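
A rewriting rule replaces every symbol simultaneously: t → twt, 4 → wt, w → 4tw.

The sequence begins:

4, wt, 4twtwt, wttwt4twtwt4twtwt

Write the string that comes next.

Replace each of the 17 characters of wttwt4twtwt4twtwt in place — 4tw twt twt 4tw twt wt twt 4tw twt 4tw twt wt twt 4tw twt 4tw twt — and concatenate.

4twtwttwt4twtwtwttwt4twtwt4twtwtwttwt4twtwt4twtwt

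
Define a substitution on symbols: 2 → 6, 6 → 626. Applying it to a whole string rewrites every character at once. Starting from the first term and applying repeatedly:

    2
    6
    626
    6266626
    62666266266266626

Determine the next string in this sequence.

Rewriting the 17 symbols of 62666266266266626 one by one yields 626 6 626 626 626 6 626 626 6 626 626 6 626 626 626 6 626; concatenated:

62666266266266626626662662666266266266626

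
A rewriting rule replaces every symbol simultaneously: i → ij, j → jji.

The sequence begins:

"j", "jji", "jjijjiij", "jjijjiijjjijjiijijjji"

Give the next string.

Replace each of the 21 characters of jjijjiijjjijjiijijjji in place — jji jji ij jji jji ij ij jji jji jji ij jji jji ij ij jji ij jji jji jji ij — and concatenate.

jjijjiijjjijjiijijjjijjijjiijjjijjiijijjjiijjjijjijjiij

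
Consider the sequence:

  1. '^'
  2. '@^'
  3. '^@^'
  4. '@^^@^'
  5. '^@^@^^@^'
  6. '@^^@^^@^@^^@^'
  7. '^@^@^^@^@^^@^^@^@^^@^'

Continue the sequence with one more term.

From term 3 onward, concatenate the second-to-last term with the last: ^·@^ = ^@^, @^·^@^ = @^^@^, …
So term 8 is @^^@^^@^@^^@^·^@^@^^@^@^^@^^@^@^^@^.

@^^@^^@^@^^@^^@^@^^@^@^^@^^@^@^^@^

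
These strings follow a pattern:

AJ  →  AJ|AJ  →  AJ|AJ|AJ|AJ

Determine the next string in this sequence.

s(k+1) = s(k)·|·s(k) — each term doubles the last with '|' between the halves.
Doubling AJ|AJ|AJ|AJ with '|' between the halves:

AJ|AJ|AJ|AJ|AJ|AJ|AJ|AJ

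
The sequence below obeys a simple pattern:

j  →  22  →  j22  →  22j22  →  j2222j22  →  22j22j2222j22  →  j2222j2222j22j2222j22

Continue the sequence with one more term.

From term 3 onward, concatenate the second-to-last term with the last: j·22 = j22, 22·j22 = 22j22, …
So term 8 is 22j22j2222j22·j2222j2222j22j2222j22.

22j22j2222j22j2222j2222j22j2222j22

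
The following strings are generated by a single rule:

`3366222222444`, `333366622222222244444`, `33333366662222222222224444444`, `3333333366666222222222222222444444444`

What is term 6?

Reading off run lengths: 3 runs 2, 4, 6, 8; 6 runs 2, 3, 4, 5; 2 runs 6, 9, 12, 15; 4 runs 3, 5, 7, 9 — each is linear in n, where the shown terms are n = 2, 3, 4, 5.
Setting n = 7 gives 12, 7, 21, 13 characters in each block.

33333333333366666662222222222222222222224444444444444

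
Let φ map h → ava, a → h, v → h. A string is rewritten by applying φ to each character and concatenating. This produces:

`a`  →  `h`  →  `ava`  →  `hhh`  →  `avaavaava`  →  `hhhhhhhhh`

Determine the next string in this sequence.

avaavaavaavaavaavaavaavaava

Rewriting each symbol of hhhhhhhhh: h→ava, h→ava, h→ava, h→ava, h→ava, h→ava, h→ava, h→ava, h→ava, which concatenates to ava ava ava ava ava ava ava ava ava.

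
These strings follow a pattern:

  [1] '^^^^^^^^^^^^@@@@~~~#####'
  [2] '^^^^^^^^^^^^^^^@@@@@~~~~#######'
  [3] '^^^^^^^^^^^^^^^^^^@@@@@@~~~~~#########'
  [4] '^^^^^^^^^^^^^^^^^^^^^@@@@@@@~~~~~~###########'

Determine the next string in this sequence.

^^^^^^^^^^^^^^^^^^^^^^^^@@@@@@@@~~~~~~~#############

Term n consists of 3n+3 ^'s, followed by n+1 @'s, followed by n ~'s, followed by 2n-1 #'s, where the shown terms are n = 3, 4, 5, 6.
For the next term, n = 7, so the run lengths are 24, 8, 7, 13.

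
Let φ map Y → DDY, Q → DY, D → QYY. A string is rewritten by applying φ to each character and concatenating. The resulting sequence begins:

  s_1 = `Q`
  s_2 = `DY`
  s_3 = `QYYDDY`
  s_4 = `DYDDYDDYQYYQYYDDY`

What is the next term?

QYYDDYQYYQYYDDYQYYQYYDDYDYDDYDDYDYDDYDDYQYYQYYDDY

φ(DYDDYDDYQYYQYYDDY) expands symbol-by-symbol to QYY DDY QYY QYY DDY QYY QYY DDY DY DDY DDY DY DDY DDY QYY QYY DDY; joining the 17 pieces gives the next term.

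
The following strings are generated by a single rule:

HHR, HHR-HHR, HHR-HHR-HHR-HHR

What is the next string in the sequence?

Each string is two copies of the previous one joined by '-'.
Doubling HHR-HHR-HHR-HHR with '-' between the halves:

HHR-HHR-HHR-HHR-HHR-HHR-HHR-HHR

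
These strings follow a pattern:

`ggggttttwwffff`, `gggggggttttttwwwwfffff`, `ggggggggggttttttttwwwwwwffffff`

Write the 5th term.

ggggggggggggggggttttttttttttwwwwwwwwwwffffffff

Reading off run lengths: g runs 4, 7, 10; t runs 4, 6, 8; w runs 2, 4, 6; f runs 4, 5, 6 — each is linear in n, where the shown terms are n = 2, 3, 4.
At n = 6 the blocks have lengths 16, 12, 10, 8.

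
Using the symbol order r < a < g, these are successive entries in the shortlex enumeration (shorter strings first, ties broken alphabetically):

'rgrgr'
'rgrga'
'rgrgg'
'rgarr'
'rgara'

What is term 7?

rgaar

Continuing the enumeration 2 steps past rgara: rgara → rgarg → (answer).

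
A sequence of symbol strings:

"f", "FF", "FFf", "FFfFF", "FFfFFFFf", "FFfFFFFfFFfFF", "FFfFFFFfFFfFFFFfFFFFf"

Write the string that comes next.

Each term (from the third on) is the previous term followed by the one before it: term 3 = FF·f = FFf.
So term 8 is FFfFFFFfFFfFFFFfFFFFf·FFfFFFFfFFfFF.

FFfFFFFfFFfFFFFfFFFFfFFfFFFFfFFfFF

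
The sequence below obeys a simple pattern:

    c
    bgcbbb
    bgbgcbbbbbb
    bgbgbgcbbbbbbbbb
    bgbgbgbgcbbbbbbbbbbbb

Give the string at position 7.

bgbgbgbgbgbgcbbbbbbbbbbbbbbbbbb

s(k+1) = bg·s(k)·bbb, so each term gains bg as a prefix and bbb as a suffix.
From bgbgbgbgcbbbbbbbbbbbb, 2 further steps: bgbgbgbgcbbbbbbbbbbbb → bgbgbgbgbgcbbbbbbbbbbbbbbb → (answer).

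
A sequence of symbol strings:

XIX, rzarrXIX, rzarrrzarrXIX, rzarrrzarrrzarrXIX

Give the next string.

Each term is the previous one with rzarr prepended.
So the next term is rzarr·rzarrrzarrrzarrXIX.

rzarrrzarrrzarrrzarrXIX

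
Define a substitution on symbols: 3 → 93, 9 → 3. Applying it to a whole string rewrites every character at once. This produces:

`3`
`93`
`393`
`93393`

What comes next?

Expanding 93393: 9→3, 3→93, 3→93, 9→3, 3→93. Concatenated: 3 93 93 3 93.

39393393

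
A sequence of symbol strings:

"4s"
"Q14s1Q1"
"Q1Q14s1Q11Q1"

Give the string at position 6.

Q1Q1Q1Q1Q14s1Q11Q11Q11Q11Q1

Every step adds Q1 to the front and 1Q1 to the end of the previous string.
From Q1Q14s1Q11Q1, 3 further steps: Q1Q14s1Q11Q1 → Q1Q1Q14s1Q11Q11Q1 → Q1Q1Q1Q14s1Q11Q11Q11Q1 → (answer).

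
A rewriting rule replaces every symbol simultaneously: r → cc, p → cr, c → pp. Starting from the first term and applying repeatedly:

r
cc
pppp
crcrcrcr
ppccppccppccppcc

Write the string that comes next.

Replace each of the 16 characters of ppccppccppccppcc in place — cr cr pp pp cr cr pp pp cr cr pp pp cr cr pp pp — and concatenate.

crcrppppcrcrppppcrcrppppcrcrpppp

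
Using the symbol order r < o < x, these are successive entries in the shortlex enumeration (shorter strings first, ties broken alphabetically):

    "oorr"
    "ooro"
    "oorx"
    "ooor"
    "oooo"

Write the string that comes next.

ooox

The successor of oooo increments the rightmost position that isn't already x and resets every position after it to r.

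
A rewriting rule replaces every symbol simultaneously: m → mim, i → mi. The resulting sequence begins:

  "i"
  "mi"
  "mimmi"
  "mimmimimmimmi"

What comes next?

φ(mimmimimmimmi) expands symbol-by-symbol to mim mi mim mim mi mim mi mim mim mi mim mim mi; joining the 13 pieces gives the next term.

mimmimimmimmimimmimimmimmimimmimmi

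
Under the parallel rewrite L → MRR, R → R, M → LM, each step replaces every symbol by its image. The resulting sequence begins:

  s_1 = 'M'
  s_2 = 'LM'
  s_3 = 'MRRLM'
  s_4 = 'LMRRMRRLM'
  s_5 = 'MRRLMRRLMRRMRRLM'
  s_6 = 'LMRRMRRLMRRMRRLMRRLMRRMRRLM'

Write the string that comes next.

MRRLMRRLMRRMRRLMRRLMRRMRRLMRRMRRLMRRLMRRMRRLM

Replace each of the 27 characters of LMRRMRRLMRRMRRLMRRLMRRMRRLM in place — MRR LM R R LM R R MRR LM R R LM R R MRR LM R R MRR LM R R LM R R MRR LM — and concatenate.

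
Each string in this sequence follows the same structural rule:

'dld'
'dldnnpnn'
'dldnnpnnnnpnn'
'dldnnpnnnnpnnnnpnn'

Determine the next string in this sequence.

Each term is the previous one with nnpnn appended.
Applying this once more to dldnnpnnnnpnnnnpnn:

dldnnpnnnnpnnnnpnnnnpnn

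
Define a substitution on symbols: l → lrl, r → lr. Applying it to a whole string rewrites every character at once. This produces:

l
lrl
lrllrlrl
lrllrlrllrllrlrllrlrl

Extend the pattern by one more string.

Replace each of the 21 characters of lrllrlrllrllrlrllrlrl in place — lrl lr lrl lrl lr lrl lr lrl lrl lr lrl lrl lr lrl lr lrl lrl lr lrl lr lrl — and concatenate.

lrllrlrllrllrlrllrlrllrllrlrllrllrlrllrlrllrllrlrllrlrl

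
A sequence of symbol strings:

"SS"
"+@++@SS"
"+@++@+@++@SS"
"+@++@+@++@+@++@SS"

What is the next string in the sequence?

Each term is the previous one with +@++@ prepended.
One more step from +@++@+@++@+@++@SS gives the answer.

+@++@+@++@+@++@+@++@SS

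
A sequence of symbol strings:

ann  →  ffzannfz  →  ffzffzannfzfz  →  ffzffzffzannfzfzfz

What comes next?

ffzffzffzffzannfzfzfzfz

s(k+1) = ffz·s(k)·fz, so each term gains ffz as a prefix and fz as a suffix.
So the next term is ffz·ffzffzffzannfzfzfz·fz.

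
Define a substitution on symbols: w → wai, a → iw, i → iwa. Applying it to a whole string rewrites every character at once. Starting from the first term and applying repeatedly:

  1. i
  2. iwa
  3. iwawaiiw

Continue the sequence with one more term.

iwawaiiwwaiiwiwaiwawai

Apply φ to iwawaiiw symbol by symbol: i→iwa, w→wai, a→iw, w→wai, a→iw, i→iwa, i→iwa, w→wai; joined: iwa wai iw wai iw iwa iwa wai.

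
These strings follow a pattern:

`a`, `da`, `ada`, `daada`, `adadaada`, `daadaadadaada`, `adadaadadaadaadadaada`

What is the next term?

daadaadadaadaadadaadadaadaadadaada

Each term (from the third on) is the two preceding terms concatenated in order: term 3 = a·da = ada.
So term 8 is daadaadadaada·adadaadadaadaadadaada.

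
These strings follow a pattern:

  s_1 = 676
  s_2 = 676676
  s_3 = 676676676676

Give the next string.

Every step duplicates the string.
So the next term is two copies of 676676676676.

676676676676676676676676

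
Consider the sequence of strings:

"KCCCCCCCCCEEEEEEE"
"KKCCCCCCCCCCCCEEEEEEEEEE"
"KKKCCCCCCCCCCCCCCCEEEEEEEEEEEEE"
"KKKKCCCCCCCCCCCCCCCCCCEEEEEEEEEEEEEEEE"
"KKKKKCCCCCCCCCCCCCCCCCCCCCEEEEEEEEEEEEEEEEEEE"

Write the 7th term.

The n-th term is n-2 K's then 3n C's then 3n-2 E's, where the shown terms are n = 3, 4, 5, 6, 7.
For term 7, n = 9, so the run lengths are 7, 27, 25.

KKKKKKKCCCCCCCCCCCCCCCCCCCCCCCCCCCEEEEEEEEEEEEEEEEEEEEEEEEE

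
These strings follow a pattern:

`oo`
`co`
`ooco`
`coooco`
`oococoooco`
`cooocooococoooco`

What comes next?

oococooococooocooococoooco

Each term (from the third on) is the two preceding terms concatenated in order: term 3 = oo·co = ooco.
Continuing: oococoooco · cooocooococoooco gives term 7.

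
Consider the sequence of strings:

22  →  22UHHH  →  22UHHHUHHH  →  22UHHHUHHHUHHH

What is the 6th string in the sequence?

The strings grow by a fixed suffix UHHH each time.
From 22UHHHUHHHUHHH, 2 further steps: 22UHHHUHHHUHHH → 22UHHHUHHHUHHHUHHH → (answer).

22UHHHUHHHUHHHUHHHUHHH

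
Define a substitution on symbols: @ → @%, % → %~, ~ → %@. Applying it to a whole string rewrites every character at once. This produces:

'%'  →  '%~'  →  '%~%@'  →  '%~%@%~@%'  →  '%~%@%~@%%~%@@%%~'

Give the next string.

Rewriting the 16 symbols of %~%@%~@%%~%@@%%~ one by one yields %~ %@ %~ @% %~ %@ @% %~ %~ %@ %~ @% @% %~ %~ %@; concatenated:

%~%@%~@%%~%@@%%~%~%@%~@%@%%~%~%@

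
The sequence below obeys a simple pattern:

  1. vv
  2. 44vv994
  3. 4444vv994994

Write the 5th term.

Each term wraps the previous one in 44 on the left and 994 on the right.
From 4444vv994994, 2 further steps: 4444vv994994 → 444444vv994994994 → (answer).

44444444vv994994994994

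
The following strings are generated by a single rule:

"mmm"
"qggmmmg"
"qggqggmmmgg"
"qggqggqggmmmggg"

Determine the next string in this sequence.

s(k+1) = qgg·s(k)·g, so each term gains qgg as a prefix and g as a suffix.
Applying this once more to qggqggqggmmmggg:

qggqggqggqggmmmgggg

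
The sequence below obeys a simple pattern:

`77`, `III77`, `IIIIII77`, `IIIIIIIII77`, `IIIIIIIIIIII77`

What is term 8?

IIIIIIIIIIIIIIIIIIIII77

The strings grow by a fixed prefix III each time.
From IIIIIIIIIIII77, 3 further steps: IIIIIIIIIIII77 → IIIIIIIIIIIIIII77 → IIIIIIIIIIIIIIIIII77 → (answer).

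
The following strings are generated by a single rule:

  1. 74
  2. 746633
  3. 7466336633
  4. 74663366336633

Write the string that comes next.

746633663366336633

The strings grow by a fixed suffix 6633 each time.
So the next term is 74663366336633·6633.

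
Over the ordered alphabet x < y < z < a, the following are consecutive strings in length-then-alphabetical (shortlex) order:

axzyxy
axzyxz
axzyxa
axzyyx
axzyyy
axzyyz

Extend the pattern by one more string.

Treat axzyyz as a base-4 numeral over the given alphabet and add one, carrying through any trailing a's.

axzyya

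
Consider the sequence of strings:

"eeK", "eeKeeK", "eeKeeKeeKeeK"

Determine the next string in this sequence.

Every step duplicates the string.
One more doubling of eeKeeKeeKeeK gives the answer.

eeKeeKeeKeeKeeKeeKeeKeeK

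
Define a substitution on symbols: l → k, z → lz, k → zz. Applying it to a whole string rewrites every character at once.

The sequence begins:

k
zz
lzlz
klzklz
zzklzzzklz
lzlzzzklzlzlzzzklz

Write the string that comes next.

klzklzlzlzzzklzklzklzlzlzzzklz

Replace each of the 18 characters of lzlzzzklzlzlzzzklz in place — k lz k lz lz lz zz k lz k lz k lz lz lz zz k lz — and concatenate.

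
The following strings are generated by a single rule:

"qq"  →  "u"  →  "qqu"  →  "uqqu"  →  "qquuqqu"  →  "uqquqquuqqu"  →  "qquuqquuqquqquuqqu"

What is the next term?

uqquqquuqquqquuqquuqquqquuqqu

From term 3 onward, concatenate the second-to-last term with the last: qq·u = qqu, u·qqu = uqqu, …
So term 8 is uqquqquuqqu·qquuqquuqquqquuqqu.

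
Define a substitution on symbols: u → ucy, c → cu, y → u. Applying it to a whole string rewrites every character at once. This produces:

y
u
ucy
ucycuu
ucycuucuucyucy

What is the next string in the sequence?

ucycuucuucyucycuucyucycuuucycuu

φ(ucycuucuucyucy) expands symbol-by-symbol to ucy cu u cu ucy ucy cu ucy ucy cu u ucy cu u; joining the 14 pieces gives the next term.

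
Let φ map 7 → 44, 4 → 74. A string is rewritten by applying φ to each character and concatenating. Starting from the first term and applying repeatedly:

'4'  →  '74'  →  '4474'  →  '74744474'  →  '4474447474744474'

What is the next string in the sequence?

Rewriting the 16 symbols of 4474447474744474 one by one yields 74 74 44 74 74 74 44 74 44 74 44 74 74 74 44 74; concatenated:

74744474747444744474447474744474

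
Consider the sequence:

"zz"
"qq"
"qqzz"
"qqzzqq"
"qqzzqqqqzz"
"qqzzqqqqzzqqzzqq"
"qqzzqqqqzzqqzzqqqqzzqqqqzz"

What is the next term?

qqzzqqqqzzqqzzqqqqzzqqqqzzqqzzqqqqzzqqzzqq

From term 3 onward, concatenate the last term with the second-to-last: qq·zz = qqzz, qqzz·qq = qqzzqq, …
Continuing: qqzzqqqqzzqqzzqqqqzzqqqqzz · qqzzqqqqzzqqzzqq gives term 8.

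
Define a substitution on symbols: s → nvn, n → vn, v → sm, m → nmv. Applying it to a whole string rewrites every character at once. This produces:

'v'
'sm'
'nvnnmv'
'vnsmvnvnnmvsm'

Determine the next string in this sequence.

smvnnvnnmvsmvnsmvnvnnmvsmnvnnmv

Replace each of the 13 characters of vnsmvnvnnmvsm in place — sm vn nvn nmv sm vn sm vn vn nmv sm nvn nmv — and concatenate.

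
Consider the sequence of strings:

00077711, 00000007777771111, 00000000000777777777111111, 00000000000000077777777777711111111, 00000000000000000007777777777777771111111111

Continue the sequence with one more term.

Reading off run lengths: 0 runs 3, 7, 11, 15, 19; 7 runs 3, 6, 9, 12, 15; 1 runs 2, 4, 6, 8, 10 — each is linear in n (n = 1, 2, …).
At n = 6 the blocks have lengths 23, 18, 12.

00000000000000000000000777777777777777777111111111111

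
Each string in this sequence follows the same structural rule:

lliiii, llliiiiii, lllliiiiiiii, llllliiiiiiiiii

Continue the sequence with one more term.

lllllliiiiiiiiiiii

The n-th term is n l's then 2n i's, where the shown terms are n = 2, 3, 4, 5.
At n = 6 the blocks have lengths 6, 12.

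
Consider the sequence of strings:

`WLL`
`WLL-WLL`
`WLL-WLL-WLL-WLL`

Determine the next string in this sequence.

WLL-WLL-WLL-WLL-WLL-WLL-WLL-WLL

Every step duplicates the string with '-' between the halves.
One more doubling of WLL-WLL-WLL-WLL gives the answer.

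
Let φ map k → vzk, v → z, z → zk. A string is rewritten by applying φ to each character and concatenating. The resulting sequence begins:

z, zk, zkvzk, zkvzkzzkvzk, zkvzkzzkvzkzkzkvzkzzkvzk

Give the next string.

Applying the rule to each of the 24 symbols of zkvzkzzkvzkzkzkvzkzzkvzk gives the pieces zk vzk z zk vzk zk zk vzk z zk vzk zk vzk zk vzk z zk vzk zk zk vzk z zk vzk, which concatenate to the answer.

zkvzkzzkvzkzkzkvzkzzkvzkzkvzkzkvzkzzkvzkzkzkvzkzzkvzk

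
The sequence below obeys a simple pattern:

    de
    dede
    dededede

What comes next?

s(k+1) = s(k)·s(k) — each term doubles the last.
Doubling dededede:

dededededededede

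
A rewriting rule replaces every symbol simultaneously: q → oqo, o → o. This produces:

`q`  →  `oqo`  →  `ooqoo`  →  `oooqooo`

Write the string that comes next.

Expanding oooqooo: o→o, o→o, o→o, q→oqo, o→o, o→o, o→o. Concatenated: o o o oqo o o o.

ooooqoooo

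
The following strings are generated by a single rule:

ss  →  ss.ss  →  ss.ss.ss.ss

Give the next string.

ss.ss.ss.ss.ss.ss.ss.ss

s(k+1) = s(k)·.·s(k) — each term doubles the last with '.' between the halves.
So the next term is two copies of ss.ss.ss.ss with '.' between the halves.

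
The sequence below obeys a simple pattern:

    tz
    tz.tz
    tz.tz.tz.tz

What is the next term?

s(k+1) = s(k)·.·s(k) — each term doubles the last with '.' between the halves.
Doubling tz.tz.tz.tz with '.' between the halves:

tz.tz.tz.tz.tz.tz.tz.tz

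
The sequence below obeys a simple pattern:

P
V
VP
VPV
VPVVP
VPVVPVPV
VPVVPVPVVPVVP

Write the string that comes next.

From term 3 onward, concatenate the last term with the second-to-last: V·P = VP, VP·V = VPV, …
The next term joins VPVVPVPVVPVVP and VPVVPVPV.

VPVVPVPVVPVVPVPVVPVPV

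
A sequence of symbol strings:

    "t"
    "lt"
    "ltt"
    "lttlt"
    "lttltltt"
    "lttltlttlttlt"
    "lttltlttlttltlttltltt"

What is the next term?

lttltlttlttltlttltlttlttltlttlttlt

Each term (from the third on) is the previous term followed by the one before it: term 3 = lt·t = ltt.
The next term joins lttltlttlttltlttltltt and lttltlttlttlt.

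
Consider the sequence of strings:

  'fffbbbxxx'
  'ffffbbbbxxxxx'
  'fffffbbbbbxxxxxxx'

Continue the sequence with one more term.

ffffffbbbbbbxxxxxxxxx

The n-th term is n+2 f's then n+2 b's then 2n+1 x's (n = 1, 2, …).
At n = 4 the blocks have lengths 6, 6, 9.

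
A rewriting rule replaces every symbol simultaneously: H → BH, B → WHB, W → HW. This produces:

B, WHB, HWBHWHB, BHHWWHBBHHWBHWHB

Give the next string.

Rewriting the 16 symbols of BHHWWHBBHHWBHWHB one by one yields WHB BH BH HW HW BH WHB WHB BH BH HW WHB BH HW BH WHB; concatenated:

WHBBHBHHWHWBHWHBWHBBHBHHWWHBBHHWBHWHB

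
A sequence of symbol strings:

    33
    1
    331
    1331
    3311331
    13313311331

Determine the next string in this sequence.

331133113313311331

Each term (from the third on) is the two preceding terms concatenated in order: term 3 = 33·1 = 331.
Continuing: 3311331 · 13313311331 gives term 7.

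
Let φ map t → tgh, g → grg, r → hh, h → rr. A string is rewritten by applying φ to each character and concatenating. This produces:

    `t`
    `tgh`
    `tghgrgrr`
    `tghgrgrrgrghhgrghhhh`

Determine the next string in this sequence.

Applying the rule to each of the 20 symbols of tghgrgrrgrghhgrghhhh gives the pieces tgh grg rr grg hh grg hh hh grg hh grg rr rr grg hh grg rr rr rr rr, which concatenate to the answer.

tghgrgrrgrghhgrghhhhgrghhgrgrrrrgrghhgrgrrrrrrrr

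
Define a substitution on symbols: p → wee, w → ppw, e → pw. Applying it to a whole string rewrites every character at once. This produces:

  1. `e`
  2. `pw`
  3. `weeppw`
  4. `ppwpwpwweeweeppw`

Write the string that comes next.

weeweeppwweeppwweeppwppwpwpwppwpwpwweeweeppw

φ(ppwpwpwweeweeppw) expands symbol-by-symbol to wee wee ppw wee ppw wee ppw ppw pw pw ppw pw pw wee wee ppw; joining the 16 pieces gives the next term.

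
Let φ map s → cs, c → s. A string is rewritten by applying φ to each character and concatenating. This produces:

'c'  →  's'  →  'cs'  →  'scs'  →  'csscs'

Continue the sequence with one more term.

scscsscs

Expanding csscs: c→s, s→cs, s→cs, c→s, s→cs. Concatenated: s cs cs s cs.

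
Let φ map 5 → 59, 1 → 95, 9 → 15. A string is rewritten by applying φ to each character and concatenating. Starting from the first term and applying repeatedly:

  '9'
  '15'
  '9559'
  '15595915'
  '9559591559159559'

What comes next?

15595915591595595915955915595915

Replace each of the 16 characters of 9559591559159559 in place — 15 59 59 15 59 15 95 59 59 15 95 59 15 59 59 15 — and concatenate.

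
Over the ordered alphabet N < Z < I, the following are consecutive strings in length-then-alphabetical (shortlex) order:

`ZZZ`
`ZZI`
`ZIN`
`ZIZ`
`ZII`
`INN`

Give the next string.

INZ

Find the rightmost character of INN below I, bump it to the next letter, and reset everything to its right to N.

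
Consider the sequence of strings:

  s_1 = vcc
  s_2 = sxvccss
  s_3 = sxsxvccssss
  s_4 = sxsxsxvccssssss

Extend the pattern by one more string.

sxsxsxsxvccssssssss

Each term wraps the previous one in sx on the left and ss on the right.
One more step from sxsxsxvccssssss gives the answer.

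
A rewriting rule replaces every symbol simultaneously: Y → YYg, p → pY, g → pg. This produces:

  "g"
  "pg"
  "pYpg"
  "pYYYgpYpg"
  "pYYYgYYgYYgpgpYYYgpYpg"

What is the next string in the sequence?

pYYYgYYgYYgpgYYgYYgpgYYgYYgpgpYpgpYYYgYYgYYgpgpYYYgpYpg

Replace each of the 22 characters of pYYYgYYgYYgpgpYYYgpYpg in place — pY YYg YYg YYg pg YYg YYg pg YYg YYg pg pY pg pY YYg YYg YYg pg pY YYg pY pg — and concatenate.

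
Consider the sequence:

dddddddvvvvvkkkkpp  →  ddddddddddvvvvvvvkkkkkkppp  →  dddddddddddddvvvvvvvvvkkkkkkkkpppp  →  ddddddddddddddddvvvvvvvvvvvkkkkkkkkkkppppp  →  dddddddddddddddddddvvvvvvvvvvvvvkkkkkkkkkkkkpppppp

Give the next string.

ddddddddddddddddddddddvvvvvvvvvvvvvvvkkkkkkkkkkkkkkppppppp

Reading off run lengths: d runs 7, 10, 13, 16, 19; v runs 5, 7, 9, 11, 13; k runs 4, 6, 8, 10, 12; p runs 2, 3, 4, 5, 6 — each is linear in n, where the shown terms are n = 2, 3, 4, 5, 6.
At n = 7 the blocks have lengths 22, 15, 14, 7.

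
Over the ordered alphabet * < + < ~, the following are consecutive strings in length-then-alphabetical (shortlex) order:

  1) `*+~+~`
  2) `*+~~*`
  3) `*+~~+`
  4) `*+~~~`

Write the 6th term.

Advancing 2 positions from *+~~~ through *+~~~ → *~*** reaches term 6.

*~**+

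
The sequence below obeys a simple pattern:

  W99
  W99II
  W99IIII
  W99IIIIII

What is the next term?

Every step adds II to the end: s(k+1) = s(k)·II.
One more step from W99IIIIII gives the answer.

W99IIIIIIII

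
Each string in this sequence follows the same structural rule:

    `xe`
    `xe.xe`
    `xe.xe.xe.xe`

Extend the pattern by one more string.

s(k+1) = s(k)·.·s(k) — each term doubles the last with '.' between the halves.
Doubling xe.xe.xe.xe with '.' between the halves:

xe.xe.xe.xe.xe.xe.xe.xe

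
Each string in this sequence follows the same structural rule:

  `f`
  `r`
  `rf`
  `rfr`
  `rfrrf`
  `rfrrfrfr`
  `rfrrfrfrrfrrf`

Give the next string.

rfrrfrfrrfrrfrfrrfrfr

Each term (from the third on) is the previous term followed by the one before it: term 3 = r·f = rf.
Continuing: rfrrfrfrrfrrf · rfrrfrfr gives term 8.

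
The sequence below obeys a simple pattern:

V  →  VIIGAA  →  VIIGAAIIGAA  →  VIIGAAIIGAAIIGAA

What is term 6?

The strings grow by a fixed suffix IIGAA each time.
From VIIGAAIIGAAIIGAA, 2 further steps: VIIGAAIIGAAIIGAA → VIIGAAIIGAAIIGAAIIGAA → (answer).

VIIGAAIIGAAIIGAAIIGAAIIGAA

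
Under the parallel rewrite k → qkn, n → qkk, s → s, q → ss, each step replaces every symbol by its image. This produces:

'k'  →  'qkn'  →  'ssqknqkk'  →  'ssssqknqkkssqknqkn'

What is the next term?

ssssssqknqkkssqknqknssssqknqkkssqknqkk

Replace each of the 18 characters of ssssqknqkkssqknqkn in place — s s s s ss qkn qkk ss qkn qkn s s ss qkn qkk ss qkn qkk — and concatenate.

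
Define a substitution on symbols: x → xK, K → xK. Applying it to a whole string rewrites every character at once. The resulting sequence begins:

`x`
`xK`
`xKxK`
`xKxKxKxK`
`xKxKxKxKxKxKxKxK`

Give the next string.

xKxKxKxKxKxKxKxKxKxKxKxKxKxKxKxK

Replace each of the 16 characters of xKxKxKxKxKxKxKxK in place — xK xK xK xK xK xK xK xK xK xK xK xK xK xK xK xK — and concatenate.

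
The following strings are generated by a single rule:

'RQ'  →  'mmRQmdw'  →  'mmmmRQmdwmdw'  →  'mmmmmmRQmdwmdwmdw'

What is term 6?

mmmmmmmmmmRQmdwmdwmdwmdwmdw

Every step adds mm to the front and mdw to the end of the previous string.
From mmmmmmRQmdwmdwmdw, 2 further steps: mmmmmmRQmdwmdwmdw → mmmmmmmmRQmdwmdwmdwmdw → (answer).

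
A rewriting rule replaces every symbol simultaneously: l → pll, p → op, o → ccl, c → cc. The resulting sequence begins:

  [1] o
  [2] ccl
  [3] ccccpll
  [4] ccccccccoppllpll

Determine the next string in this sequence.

Applying the rule to each of the 16 symbols of ccccccccoppllpll gives the pieces cc cc cc cc cc cc cc cc ccl op op pll pll op pll pll, which concatenate to the answer.

cccccccccccccccccclopoppllplloppllpll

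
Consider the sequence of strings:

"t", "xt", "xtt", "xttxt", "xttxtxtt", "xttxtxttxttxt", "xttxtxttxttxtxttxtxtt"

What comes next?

xttxtxttxttxtxttxtxttxttxtxttxttxt

Each term (from the third on) is the previous term followed by the one before it: term 3 = xt·t = xtt.
Continuing: xttxtxttxttxtxttxtxtt · xttxtxttxttxt gives term 8.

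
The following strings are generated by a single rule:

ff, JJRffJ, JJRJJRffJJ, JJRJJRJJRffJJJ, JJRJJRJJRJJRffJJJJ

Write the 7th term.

s(k+1) = JJR·s(k)·J, so each term gains JJR as a prefix and J as a suffix.
From JJRJJRJJRJJRffJJJJ, 2 further steps: JJRJJRJJRJJRffJJJJ → JJRJJRJJRJJRJJRffJJJJJ → (answer).

JJRJJRJJRJJRJJRJJRffJJJJJJ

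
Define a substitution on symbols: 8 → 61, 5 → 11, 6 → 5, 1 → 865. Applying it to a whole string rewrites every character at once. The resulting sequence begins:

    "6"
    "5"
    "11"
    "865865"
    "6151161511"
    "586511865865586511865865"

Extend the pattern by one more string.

Rewriting the 24 symbols of 586511865865586511865865 one by one yields 11 61 5 11 865 865 61 5 11 61 5 11 11 61 5 11 865 865 61 5 11 61 5 11; concatenated:

1161511865865615116151111615118658656151161511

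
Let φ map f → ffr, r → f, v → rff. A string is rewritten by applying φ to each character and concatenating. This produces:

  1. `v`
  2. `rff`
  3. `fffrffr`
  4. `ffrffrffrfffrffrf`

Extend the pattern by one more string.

Applying the rule to each of the 17 symbols of ffrffrffrfffrffrf gives the pieces ffr ffr f ffr ffr f ffr ffr f ffr ffr ffr f ffr ffr f ffr, which concatenate to the answer.

ffrffrfffrffrfffrffrfffrffrffrfffrffrfffr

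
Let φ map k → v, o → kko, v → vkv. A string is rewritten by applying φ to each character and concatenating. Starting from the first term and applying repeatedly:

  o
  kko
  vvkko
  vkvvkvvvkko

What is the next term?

vkvvvkvvkvvvkvvkvvkvvvkko

Expanding vkvvkvvvkko: v→vkv, k→v, v→vkv, v→vkv, k→v, v→vkv, v→vkv, v→vkv, k→v, k→v, o→kko. Concatenated: vkv v vkv vkv v vkv vkv vkv v v kko.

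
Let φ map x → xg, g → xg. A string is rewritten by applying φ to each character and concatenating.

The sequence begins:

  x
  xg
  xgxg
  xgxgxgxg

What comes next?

Expanding xgxgxgxg: x→xg, g→xg, x→xg, g→xg, x→xg, g→xg, x→xg, g→xg. Concatenated: xg xg xg xg xg xg xg xg.

xgxgxgxgxgxgxgxg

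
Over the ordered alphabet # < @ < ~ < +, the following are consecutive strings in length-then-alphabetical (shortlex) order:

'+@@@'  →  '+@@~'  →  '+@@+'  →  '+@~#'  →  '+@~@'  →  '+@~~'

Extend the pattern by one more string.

+@~+

Find the rightmost character of +@~~ below +, bump it to the next letter, and reset everything to its right to #.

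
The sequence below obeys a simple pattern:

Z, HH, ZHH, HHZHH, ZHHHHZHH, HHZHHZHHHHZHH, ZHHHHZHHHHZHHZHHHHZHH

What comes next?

This is a Fibonacci-style word recurrence s(k) = s(k−2)·s(k−1): e.g. Z·HH = ZHH.
Continuing: HHZHHZHHHHZHH · ZHHHHZHHHHZHHZHHHHZHH gives term 8.

HHZHHZHHHHZHHZHHHHZHHHHZHHZHHHHZHH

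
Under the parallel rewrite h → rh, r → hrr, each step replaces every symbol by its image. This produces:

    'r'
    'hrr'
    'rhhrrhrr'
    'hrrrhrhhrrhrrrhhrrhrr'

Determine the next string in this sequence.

Replace each of the 21 characters of hrrrhrhhrrhrrrhhrrhrr in place — rh hrr hrr hrr rh hrr rh rh hrr hrr rh hrr hrr hrr rh rh hrr hrr rh hrr hrr — and concatenate.

rhhrrhrrhrrrhhrrrhrhhrrhrrrhhrrhrrhrrrhrhhrrhrrrhhrrhrr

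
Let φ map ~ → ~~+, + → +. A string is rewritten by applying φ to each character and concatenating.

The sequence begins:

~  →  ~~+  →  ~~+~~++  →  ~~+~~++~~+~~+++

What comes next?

φ(~~+~~++~~+~~+++) expands symbol-by-symbol to ~~+ ~~+ + ~~+ ~~+ + + ~~+ ~~+ + ~~+ ~~+ + + +; joining the 15 pieces gives the next term.

~~+~~++~~+~~+++~~+~~++~~+~~++++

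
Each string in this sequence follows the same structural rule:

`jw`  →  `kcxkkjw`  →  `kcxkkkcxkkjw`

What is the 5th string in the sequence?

kcxkkkcxkkkcxkkkcxkkjw

Every step adds kcxkk at the front: s(k+1) = kcxkk·s(k).
From kcxkkkcxkkjw, 2 further steps: kcxkkkcxkkjw → kcxkkkcxkkkcxkkjw → (answer).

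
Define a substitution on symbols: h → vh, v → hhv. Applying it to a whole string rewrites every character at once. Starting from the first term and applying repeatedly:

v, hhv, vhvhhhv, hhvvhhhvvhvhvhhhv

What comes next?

Applying the rule to each of the 17 symbols of hhvvhhhvvhvhvhhhv gives the pieces vh vh hhv hhv vh vh vh hhv hhv vh hhv vh hhv vh vh vh hhv, which concatenate to the answer.

vhvhhhvhhvvhvhvhhhvhhvvhhhvvhhhvvhvhvhhhv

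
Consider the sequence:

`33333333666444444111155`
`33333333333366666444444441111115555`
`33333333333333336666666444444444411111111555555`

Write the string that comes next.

33333333333333333333666666666444444444444111111111155555555

Term n consists of 4n 3's, followed by 2n-1 6's, followed by 2n+2 4's, followed by 2n 1's, followed by 2n-2 5's, where the shown terms are n = 2, 3, 4.
For the next term, n = 5, so the run lengths are 20, 9, 12, 10, 8.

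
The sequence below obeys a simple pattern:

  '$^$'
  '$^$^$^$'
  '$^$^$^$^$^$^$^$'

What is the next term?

s(k+1) = s(k)·^·s(k) — each term doubles the last with '^' between the halves.
Doubling $^$^$^$^$^$^$^$ with '^' between the halves:

$^$^$^$^$^$^$^$^$^$^$^$^$^$^$^$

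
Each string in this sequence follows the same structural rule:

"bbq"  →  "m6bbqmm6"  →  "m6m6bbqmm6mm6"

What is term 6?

m6m6m6m6m6bbqmm6mm6mm6mm6mm6

s(k+1) = m6·s(k)·mm6, so each term gains m6 as a prefix and mm6 as a suffix.
From m6m6bbqmm6mm6, 3 further steps: m6m6bbqmm6mm6 → m6m6m6bbqmm6mm6mm6 → m6m6m6m6bbqmm6mm6mm6mm6 → (answer).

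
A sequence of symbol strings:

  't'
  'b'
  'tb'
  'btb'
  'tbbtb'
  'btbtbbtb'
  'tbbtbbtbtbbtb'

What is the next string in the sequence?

btbtbbtbtbbtbbtbtbbtb

From term 3 onward, concatenate the second-to-last term with the last: t·b = tb, b·tb = btb, …
The next term joins btbtbbtb and tbbtbbtbtbbtb.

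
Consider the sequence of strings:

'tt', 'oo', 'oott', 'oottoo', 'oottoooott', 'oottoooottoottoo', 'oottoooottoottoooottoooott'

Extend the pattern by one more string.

Each term (from the third on) is the previous term followed by the one before it: term 3 = oo·tt = oott.
The next term joins oottoooottoottoooottoooott and oottoooottoottoo.

oottoooottoottoooottoooottoottoooottoottoo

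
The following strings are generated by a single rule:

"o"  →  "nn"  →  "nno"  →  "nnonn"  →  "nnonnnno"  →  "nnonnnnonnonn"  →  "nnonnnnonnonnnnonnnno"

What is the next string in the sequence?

nnonnnnonnonnnnonnnnonnonnnnonnonn

Each term (from the third on) is the previous term followed by the one before it: term 3 = nn·o = nno.
Continuing: nnonnnnonnonnnnonnnno · nnonnnnonnonn gives term 8.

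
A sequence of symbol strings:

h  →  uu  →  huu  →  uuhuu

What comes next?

huuuuhuu

From term 3 onward, concatenate the second-to-last term with the last: h·uu = huu, uu·huu = uuhuu, …
Continuing: huu · uuhuu gives term 5.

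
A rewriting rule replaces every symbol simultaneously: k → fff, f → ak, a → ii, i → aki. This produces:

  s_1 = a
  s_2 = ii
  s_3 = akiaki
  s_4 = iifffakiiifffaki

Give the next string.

akiakiakakakiifffakiakiakiakakakiifffaki

Replace each of the 16 characters of iifffakiiifffaki in place — aki aki ak ak ak ii fff aki aki aki ak ak ak ii fff aki — and concatenate.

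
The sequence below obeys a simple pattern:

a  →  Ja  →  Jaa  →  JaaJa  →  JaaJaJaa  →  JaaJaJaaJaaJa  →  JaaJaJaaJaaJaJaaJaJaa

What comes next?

JaaJaJaaJaaJaJaaJaJaaJaaJaJaaJaaJa

This is a Fibonacci-style word recurrence s(k) = s(k−1)·s(k−2): e.g. Ja·a = Jaa.
So term 8 is JaaJaJaaJaaJaJaaJaJaa·JaaJaJaaJaaJa.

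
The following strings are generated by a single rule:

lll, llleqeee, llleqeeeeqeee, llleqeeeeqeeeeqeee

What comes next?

llleqeeeeqeeeeqeeeeqeee

The strings grow by a fixed suffix eqeee each time.
So the next term is llleqeeeeqeeeeqeee·eqeee.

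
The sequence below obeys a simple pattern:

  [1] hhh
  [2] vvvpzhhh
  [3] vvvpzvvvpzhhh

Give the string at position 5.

The strings grow by a fixed prefix vvvpz each time.
From vvvpzvvvpzhhh, 2 further steps: vvvpzvvvpzhhh → vvvpzvvvpzvvvpzhhh → (answer).

vvvpzvvvpzvvvpzvvvpzhhh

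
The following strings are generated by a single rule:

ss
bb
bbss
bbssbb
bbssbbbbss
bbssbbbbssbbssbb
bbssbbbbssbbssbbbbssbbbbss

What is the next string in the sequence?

This is a Fibonacci-style word recurrence s(k) = s(k−1)·s(k−2): e.g. bb·ss = bbss.
Continuing: bbssbbbbssbbssbbbbssbbbbss · bbssbbbbssbbssbb gives term 8.

bbssbbbbssbbssbbbbssbbbbssbbssbbbbssbbssbb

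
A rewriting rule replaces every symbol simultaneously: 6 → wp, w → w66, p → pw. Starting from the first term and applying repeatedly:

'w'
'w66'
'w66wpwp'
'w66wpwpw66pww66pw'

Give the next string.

w66wpwpw66pww66pww66wpwppww66w66wpwppww66

Applying the rule to each of the 17 symbols of w66wpwpw66pww66pw gives the pieces w66 wp wp w66 pw w66 pw w66 wp wp pw w66 w66 wp wp pw w66, which concatenate to the answer.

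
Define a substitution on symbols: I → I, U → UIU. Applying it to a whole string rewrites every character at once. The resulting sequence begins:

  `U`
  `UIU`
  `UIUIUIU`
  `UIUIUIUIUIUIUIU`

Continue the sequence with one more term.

Rewriting the 15 symbols of UIUIUIUIUIUIUIU one by one yields UIU I UIU I UIU I UIU I UIU I UIU I UIU I UIU; concatenated:

UIUIUIUIUIUIUIUIUIUIUIUIUIUIUIU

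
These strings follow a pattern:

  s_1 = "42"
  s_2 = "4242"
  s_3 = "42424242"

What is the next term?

4242424242424242

s(k+1) = s(k)·s(k) — each term doubles the last.
So the next term is two copies of 42424242.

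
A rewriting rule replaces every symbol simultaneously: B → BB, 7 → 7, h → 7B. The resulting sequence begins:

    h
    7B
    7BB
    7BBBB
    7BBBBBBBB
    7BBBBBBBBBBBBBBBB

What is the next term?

7BBBBBBBBBBBBBBBBBBBBBBBBBBBBBBBB

φ(7BBBBBBBBBBBBBBBB) expands symbol-by-symbol to 7 BB BB BB BB BB BB BB BB BB BB BB BB BB BB BB BB; joining the 17 pieces gives the next term.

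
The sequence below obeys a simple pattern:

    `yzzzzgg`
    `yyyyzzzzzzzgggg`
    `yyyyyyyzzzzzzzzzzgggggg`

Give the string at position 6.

yyyyyyyyyyyyyyyyzzzzzzzzzzzzzzzzzzzgggggggggggg

Reading off run lengths: y runs 1, 4, 7; z runs 4, 7, 10; g runs 2, 4, 6 — each is linear in n (n = 1, 2, …).
For term 6, n = 6, so the run lengths are 16, 19, 12.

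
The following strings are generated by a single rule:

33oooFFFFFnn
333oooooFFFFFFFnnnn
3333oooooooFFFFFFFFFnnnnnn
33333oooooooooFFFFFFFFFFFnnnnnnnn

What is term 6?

3333333oooooooooooooFFFFFFFFFFFFFFFnnnnnnnnnnnn

Each string has the form 3^{n} o^{2n-1} F^{2n+1} n^{2n-2}, where the shown terms are n = 2, 3, 4, 5.
For term 6, n = 7, so the run lengths are 7, 13, 15, 12.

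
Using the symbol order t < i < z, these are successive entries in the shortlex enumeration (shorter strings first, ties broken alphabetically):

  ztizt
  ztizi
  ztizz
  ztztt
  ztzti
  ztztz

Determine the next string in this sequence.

ztzit

Find the rightmost character of ztztz below z, bump it to the next letter, and reset everything to its right to t.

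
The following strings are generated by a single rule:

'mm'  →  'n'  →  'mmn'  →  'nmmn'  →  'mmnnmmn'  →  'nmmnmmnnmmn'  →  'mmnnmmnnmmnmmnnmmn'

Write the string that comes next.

nmmnmmnnmmnmmnnmmnnmmnmmnnmmn

From term 3 onward, concatenate the second-to-last term with the last: mm·n = mmn, n·mmn = nmmn, …
So term 8 is nmmnmmnnmmn·mmnnmmnnmmnmmnnmmn.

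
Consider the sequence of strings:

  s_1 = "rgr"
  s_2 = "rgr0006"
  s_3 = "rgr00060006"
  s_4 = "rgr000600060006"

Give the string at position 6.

Each term is the previous one with 0006 appended.
From rgr000600060006, 2 further steps: rgr000600060006 → rgr0006000600060006 → (answer).

rgr00060006000600060006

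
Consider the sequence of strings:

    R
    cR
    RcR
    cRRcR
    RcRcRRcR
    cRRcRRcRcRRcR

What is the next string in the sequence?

RcRcRRcRcRRcRRcRcRRcR

This is a Fibonacci-style word recurrence s(k) = s(k−2)·s(k−1): e.g. R·cR = RcR.
Continuing: RcRcRRcR · cRRcRRcRcRRcR gives term 7.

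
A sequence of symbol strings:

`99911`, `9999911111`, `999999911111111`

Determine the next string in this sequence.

The n-th term is 2n+1 9's then 3n-1 1's (n = 1, 2, …).
Setting n = 4 gives 9, 11 characters in each block.

99999999911111111111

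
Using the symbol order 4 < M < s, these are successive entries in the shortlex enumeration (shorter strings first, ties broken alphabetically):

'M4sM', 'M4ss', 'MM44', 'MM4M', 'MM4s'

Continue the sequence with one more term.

Find the rightmost character of MM4s below s, bump it to the next letter, and reset everything to its right to 4.

MMM4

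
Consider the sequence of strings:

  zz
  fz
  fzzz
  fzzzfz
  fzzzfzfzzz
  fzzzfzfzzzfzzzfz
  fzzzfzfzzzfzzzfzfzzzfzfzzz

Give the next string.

fzzzfzfzzzfzzzfzfzzzfzfzzzfzzzfzfzzzfzzzfz

Each term (from the third on) is the previous term followed by the one before it: term 3 = fz·zz = fzzz.
Continuing: fzzzfzfzzzfzzzfzfzzzfzfzzz · fzzzfzfzzzfzzzfz gives term 8.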